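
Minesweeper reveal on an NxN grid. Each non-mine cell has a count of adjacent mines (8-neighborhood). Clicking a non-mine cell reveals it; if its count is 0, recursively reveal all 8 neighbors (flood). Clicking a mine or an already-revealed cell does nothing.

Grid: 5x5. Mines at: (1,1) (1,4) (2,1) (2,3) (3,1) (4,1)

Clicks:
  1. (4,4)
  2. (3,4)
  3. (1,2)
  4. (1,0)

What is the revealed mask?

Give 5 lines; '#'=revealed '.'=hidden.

Click 1 (4,4) count=0: revealed 6 new [(3,2) (3,3) (3,4) (4,2) (4,3) (4,4)] -> total=6
Click 2 (3,4) count=1: revealed 0 new [(none)] -> total=6
Click 3 (1,2) count=3: revealed 1 new [(1,2)] -> total=7
Click 4 (1,0) count=2: revealed 1 new [(1,0)] -> total=8

Answer: .....
#.#..
.....
..###
..###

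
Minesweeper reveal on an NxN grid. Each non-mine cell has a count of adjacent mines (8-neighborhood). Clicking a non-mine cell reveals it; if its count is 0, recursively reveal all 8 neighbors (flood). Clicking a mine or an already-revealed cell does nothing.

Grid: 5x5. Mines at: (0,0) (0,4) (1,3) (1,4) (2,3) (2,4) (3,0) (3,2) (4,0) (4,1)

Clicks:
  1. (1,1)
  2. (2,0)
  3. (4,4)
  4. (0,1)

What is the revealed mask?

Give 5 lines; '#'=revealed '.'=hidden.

Answer: .#...
.#...
#....
...##
...##

Derivation:
Click 1 (1,1) count=1: revealed 1 new [(1,1)] -> total=1
Click 2 (2,0) count=1: revealed 1 new [(2,0)] -> total=2
Click 3 (4,4) count=0: revealed 4 new [(3,3) (3,4) (4,3) (4,4)] -> total=6
Click 4 (0,1) count=1: revealed 1 new [(0,1)] -> total=7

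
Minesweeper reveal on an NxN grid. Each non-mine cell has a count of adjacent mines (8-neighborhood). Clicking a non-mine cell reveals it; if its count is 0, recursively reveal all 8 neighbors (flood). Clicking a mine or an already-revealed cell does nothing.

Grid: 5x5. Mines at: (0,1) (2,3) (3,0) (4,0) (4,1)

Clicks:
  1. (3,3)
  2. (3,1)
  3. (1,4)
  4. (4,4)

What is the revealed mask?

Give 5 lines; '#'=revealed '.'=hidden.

Answer: .....
....#
.....
.####
..###

Derivation:
Click 1 (3,3) count=1: revealed 1 new [(3,3)] -> total=1
Click 2 (3,1) count=3: revealed 1 new [(3,1)] -> total=2
Click 3 (1,4) count=1: revealed 1 new [(1,4)] -> total=3
Click 4 (4,4) count=0: revealed 5 new [(3,2) (3,4) (4,2) (4,3) (4,4)] -> total=8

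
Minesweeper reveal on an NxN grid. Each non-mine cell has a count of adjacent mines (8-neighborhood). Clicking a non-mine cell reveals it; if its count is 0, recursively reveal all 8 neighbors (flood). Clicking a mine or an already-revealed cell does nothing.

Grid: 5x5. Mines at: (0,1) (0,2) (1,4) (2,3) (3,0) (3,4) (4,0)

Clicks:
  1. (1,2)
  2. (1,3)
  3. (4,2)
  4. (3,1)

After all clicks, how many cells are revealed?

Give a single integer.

Answer: 8

Derivation:
Click 1 (1,2) count=3: revealed 1 new [(1,2)] -> total=1
Click 2 (1,3) count=3: revealed 1 new [(1,3)] -> total=2
Click 3 (4,2) count=0: revealed 6 new [(3,1) (3,2) (3,3) (4,1) (4,2) (4,3)] -> total=8
Click 4 (3,1) count=2: revealed 0 new [(none)] -> total=8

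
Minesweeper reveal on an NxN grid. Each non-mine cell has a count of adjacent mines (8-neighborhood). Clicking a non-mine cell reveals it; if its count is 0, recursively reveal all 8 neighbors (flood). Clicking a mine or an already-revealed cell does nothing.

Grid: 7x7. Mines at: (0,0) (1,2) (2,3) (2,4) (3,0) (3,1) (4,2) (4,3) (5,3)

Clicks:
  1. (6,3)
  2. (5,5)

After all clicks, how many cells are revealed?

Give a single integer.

Click 1 (6,3) count=1: revealed 1 new [(6,3)] -> total=1
Click 2 (5,5) count=0: revealed 22 new [(0,3) (0,4) (0,5) (0,6) (1,3) (1,4) (1,5) (1,6) (2,5) (2,6) (3,4) (3,5) (3,6) (4,4) (4,5) (4,6) (5,4) (5,5) (5,6) (6,4) (6,5) (6,6)] -> total=23

Answer: 23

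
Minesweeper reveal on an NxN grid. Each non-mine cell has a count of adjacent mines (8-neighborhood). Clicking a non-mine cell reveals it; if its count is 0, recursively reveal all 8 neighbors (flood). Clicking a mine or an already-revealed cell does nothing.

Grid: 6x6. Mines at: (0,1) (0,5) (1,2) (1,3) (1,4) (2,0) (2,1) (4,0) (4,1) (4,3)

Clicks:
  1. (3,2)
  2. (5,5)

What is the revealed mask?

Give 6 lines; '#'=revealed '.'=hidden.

Answer: ......
......
....##
..#.##
....##
....##

Derivation:
Click 1 (3,2) count=3: revealed 1 new [(3,2)] -> total=1
Click 2 (5,5) count=0: revealed 8 new [(2,4) (2,5) (3,4) (3,5) (4,4) (4,5) (5,4) (5,5)] -> total=9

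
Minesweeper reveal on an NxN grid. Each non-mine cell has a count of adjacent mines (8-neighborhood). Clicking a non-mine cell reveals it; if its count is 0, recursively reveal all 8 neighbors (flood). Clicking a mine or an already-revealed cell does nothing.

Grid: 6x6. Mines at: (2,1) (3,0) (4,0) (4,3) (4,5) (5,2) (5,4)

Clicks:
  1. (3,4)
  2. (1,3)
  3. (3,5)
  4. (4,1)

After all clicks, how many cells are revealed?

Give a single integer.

Answer: 21

Derivation:
Click 1 (3,4) count=2: revealed 1 new [(3,4)] -> total=1
Click 2 (1,3) count=0: revealed 19 new [(0,0) (0,1) (0,2) (0,3) (0,4) (0,5) (1,0) (1,1) (1,2) (1,3) (1,4) (1,5) (2,2) (2,3) (2,4) (2,5) (3,2) (3,3) (3,5)] -> total=20
Click 3 (3,5) count=1: revealed 0 new [(none)] -> total=20
Click 4 (4,1) count=3: revealed 1 new [(4,1)] -> total=21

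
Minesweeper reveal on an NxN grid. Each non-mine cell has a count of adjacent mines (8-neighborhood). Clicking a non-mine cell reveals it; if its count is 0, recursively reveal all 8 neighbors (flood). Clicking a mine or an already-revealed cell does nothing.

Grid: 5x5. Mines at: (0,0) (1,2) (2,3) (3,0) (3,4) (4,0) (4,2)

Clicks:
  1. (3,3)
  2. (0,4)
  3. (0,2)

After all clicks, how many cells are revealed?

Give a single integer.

Answer: 6

Derivation:
Click 1 (3,3) count=3: revealed 1 new [(3,3)] -> total=1
Click 2 (0,4) count=0: revealed 4 new [(0,3) (0,4) (1,3) (1,4)] -> total=5
Click 3 (0,2) count=1: revealed 1 new [(0,2)] -> total=6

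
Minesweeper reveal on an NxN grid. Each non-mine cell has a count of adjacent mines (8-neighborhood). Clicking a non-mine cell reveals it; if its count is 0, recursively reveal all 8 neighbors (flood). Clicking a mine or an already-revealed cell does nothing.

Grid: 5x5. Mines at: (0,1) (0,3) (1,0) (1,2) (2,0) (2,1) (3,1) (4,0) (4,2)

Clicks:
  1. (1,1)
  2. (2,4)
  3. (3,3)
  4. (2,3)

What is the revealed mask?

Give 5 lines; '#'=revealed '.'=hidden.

Click 1 (1,1) count=5: revealed 1 new [(1,1)] -> total=1
Click 2 (2,4) count=0: revealed 8 new [(1,3) (1,4) (2,3) (2,4) (3,3) (3,4) (4,3) (4,4)] -> total=9
Click 3 (3,3) count=1: revealed 0 new [(none)] -> total=9
Click 4 (2,3) count=1: revealed 0 new [(none)] -> total=9

Answer: .....
.#.##
...##
...##
...##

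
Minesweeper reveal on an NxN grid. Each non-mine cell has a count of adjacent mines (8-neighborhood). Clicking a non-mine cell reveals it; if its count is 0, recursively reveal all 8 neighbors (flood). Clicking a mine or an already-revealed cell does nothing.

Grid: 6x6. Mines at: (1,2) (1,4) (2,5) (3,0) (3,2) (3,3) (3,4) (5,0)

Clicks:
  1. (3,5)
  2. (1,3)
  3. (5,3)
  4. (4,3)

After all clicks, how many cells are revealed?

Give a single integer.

Answer: 12

Derivation:
Click 1 (3,5) count=2: revealed 1 new [(3,5)] -> total=1
Click 2 (1,3) count=2: revealed 1 new [(1,3)] -> total=2
Click 3 (5,3) count=0: revealed 10 new [(4,1) (4,2) (4,3) (4,4) (4,5) (5,1) (5,2) (5,3) (5,4) (5,5)] -> total=12
Click 4 (4,3) count=3: revealed 0 new [(none)] -> total=12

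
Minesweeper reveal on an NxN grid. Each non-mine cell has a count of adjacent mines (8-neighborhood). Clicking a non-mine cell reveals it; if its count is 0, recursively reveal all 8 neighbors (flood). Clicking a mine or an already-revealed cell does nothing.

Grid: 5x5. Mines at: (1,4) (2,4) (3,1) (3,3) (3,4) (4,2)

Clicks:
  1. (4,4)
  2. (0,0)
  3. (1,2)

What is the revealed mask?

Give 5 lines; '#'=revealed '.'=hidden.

Answer: ####.
####.
####.
.....
....#

Derivation:
Click 1 (4,4) count=2: revealed 1 new [(4,4)] -> total=1
Click 2 (0,0) count=0: revealed 12 new [(0,0) (0,1) (0,2) (0,3) (1,0) (1,1) (1,2) (1,3) (2,0) (2,1) (2,2) (2,3)] -> total=13
Click 3 (1,2) count=0: revealed 0 new [(none)] -> total=13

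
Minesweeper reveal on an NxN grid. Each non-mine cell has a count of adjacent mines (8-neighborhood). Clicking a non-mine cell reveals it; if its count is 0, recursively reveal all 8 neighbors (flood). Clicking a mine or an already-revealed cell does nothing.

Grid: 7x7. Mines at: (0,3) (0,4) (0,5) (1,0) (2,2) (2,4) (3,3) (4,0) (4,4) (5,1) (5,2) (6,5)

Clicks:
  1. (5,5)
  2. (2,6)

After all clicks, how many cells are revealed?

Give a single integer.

Answer: 10

Derivation:
Click 1 (5,5) count=2: revealed 1 new [(5,5)] -> total=1
Click 2 (2,6) count=0: revealed 9 new [(1,5) (1,6) (2,5) (2,6) (3,5) (3,6) (4,5) (4,6) (5,6)] -> total=10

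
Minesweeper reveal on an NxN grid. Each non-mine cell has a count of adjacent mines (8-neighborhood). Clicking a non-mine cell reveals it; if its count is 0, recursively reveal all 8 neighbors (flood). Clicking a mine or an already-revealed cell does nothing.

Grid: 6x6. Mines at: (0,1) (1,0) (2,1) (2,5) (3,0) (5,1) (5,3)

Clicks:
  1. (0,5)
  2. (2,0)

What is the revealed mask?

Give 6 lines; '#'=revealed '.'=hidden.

Answer: ..####
..####
#.###.
..###.
..###.
......

Derivation:
Click 1 (0,5) count=0: revealed 17 new [(0,2) (0,3) (0,4) (0,5) (1,2) (1,3) (1,4) (1,5) (2,2) (2,3) (2,4) (3,2) (3,3) (3,4) (4,2) (4,3) (4,4)] -> total=17
Click 2 (2,0) count=3: revealed 1 new [(2,0)] -> total=18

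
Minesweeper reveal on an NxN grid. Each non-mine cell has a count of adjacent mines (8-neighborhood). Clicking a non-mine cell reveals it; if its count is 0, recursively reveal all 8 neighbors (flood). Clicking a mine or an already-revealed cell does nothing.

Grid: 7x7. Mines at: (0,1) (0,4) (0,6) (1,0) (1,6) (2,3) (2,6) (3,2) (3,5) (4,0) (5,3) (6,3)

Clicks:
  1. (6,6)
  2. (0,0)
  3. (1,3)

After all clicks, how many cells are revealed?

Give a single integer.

Answer: 11

Derivation:
Click 1 (6,6) count=0: revealed 9 new [(4,4) (4,5) (4,6) (5,4) (5,5) (5,6) (6,4) (6,5) (6,6)] -> total=9
Click 2 (0,0) count=2: revealed 1 new [(0,0)] -> total=10
Click 3 (1,3) count=2: revealed 1 new [(1,3)] -> total=11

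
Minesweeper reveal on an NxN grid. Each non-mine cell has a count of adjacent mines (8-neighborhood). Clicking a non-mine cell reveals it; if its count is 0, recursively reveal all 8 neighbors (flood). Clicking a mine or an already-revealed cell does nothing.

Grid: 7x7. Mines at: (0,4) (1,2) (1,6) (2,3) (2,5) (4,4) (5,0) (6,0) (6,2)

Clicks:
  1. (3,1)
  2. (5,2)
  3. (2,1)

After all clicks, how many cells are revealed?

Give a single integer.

Click 1 (3,1) count=0: revealed 18 new [(0,0) (0,1) (1,0) (1,1) (2,0) (2,1) (2,2) (3,0) (3,1) (3,2) (3,3) (4,0) (4,1) (4,2) (4,3) (5,1) (5,2) (5,3)] -> total=18
Click 2 (5,2) count=1: revealed 0 new [(none)] -> total=18
Click 3 (2,1) count=1: revealed 0 new [(none)] -> total=18

Answer: 18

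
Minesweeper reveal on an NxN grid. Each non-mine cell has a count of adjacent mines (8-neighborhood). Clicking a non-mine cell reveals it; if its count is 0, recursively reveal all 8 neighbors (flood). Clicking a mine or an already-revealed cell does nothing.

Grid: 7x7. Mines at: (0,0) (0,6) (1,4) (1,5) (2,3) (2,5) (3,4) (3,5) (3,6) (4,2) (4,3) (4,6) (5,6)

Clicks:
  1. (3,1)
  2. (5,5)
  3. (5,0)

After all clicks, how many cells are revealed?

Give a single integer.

Answer: 23

Derivation:
Click 1 (3,1) count=1: revealed 1 new [(3,1)] -> total=1
Click 2 (5,5) count=2: revealed 1 new [(5,5)] -> total=2
Click 3 (5,0) count=0: revealed 21 new [(1,0) (1,1) (1,2) (2,0) (2,1) (2,2) (3,0) (3,2) (4,0) (4,1) (5,0) (5,1) (5,2) (5,3) (5,4) (6,0) (6,1) (6,2) (6,3) (6,4) (6,5)] -> total=23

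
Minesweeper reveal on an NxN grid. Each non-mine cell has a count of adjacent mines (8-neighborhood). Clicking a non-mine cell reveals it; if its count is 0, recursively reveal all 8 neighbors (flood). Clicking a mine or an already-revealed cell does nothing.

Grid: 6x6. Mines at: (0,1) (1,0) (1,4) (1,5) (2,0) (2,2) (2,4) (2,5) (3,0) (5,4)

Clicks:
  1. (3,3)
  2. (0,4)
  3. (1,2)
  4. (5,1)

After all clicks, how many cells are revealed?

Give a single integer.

Answer: 13

Derivation:
Click 1 (3,3) count=2: revealed 1 new [(3,3)] -> total=1
Click 2 (0,4) count=2: revealed 1 new [(0,4)] -> total=2
Click 3 (1,2) count=2: revealed 1 new [(1,2)] -> total=3
Click 4 (5,1) count=0: revealed 10 new [(3,1) (3,2) (4,0) (4,1) (4,2) (4,3) (5,0) (5,1) (5,2) (5,3)] -> total=13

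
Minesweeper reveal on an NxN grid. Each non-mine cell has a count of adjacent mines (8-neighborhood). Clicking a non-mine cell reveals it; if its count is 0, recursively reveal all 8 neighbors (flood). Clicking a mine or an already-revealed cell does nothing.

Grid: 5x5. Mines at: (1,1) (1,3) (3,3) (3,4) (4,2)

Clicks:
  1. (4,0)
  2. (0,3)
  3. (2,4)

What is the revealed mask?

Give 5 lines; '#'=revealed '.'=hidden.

Click 1 (4,0) count=0: revealed 6 new [(2,0) (2,1) (3,0) (3,1) (4,0) (4,1)] -> total=6
Click 2 (0,3) count=1: revealed 1 new [(0,3)] -> total=7
Click 3 (2,4) count=3: revealed 1 new [(2,4)] -> total=8

Answer: ...#.
.....
##..#
##...
##...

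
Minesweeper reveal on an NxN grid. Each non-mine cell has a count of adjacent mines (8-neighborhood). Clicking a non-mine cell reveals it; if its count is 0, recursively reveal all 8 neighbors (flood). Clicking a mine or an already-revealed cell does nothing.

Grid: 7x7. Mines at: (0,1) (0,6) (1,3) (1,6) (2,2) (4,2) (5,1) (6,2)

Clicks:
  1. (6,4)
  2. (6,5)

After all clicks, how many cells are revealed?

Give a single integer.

Answer: 20

Derivation:
Click 1 (6,4) count=0: revealed 20 new [(2,3) (2,4) (2,5) (2,6) (3,3) (3,4) (3,5) (3,6) (4,3) (4,4) (4,5) (4,6) (5,3) (5,4) (5,5) (5,6) (6,3) (6,4) (6,5) (6,6)] -> total=20
Click 2 (6,5) count=0: revealed 0 new [(none)] -> total=20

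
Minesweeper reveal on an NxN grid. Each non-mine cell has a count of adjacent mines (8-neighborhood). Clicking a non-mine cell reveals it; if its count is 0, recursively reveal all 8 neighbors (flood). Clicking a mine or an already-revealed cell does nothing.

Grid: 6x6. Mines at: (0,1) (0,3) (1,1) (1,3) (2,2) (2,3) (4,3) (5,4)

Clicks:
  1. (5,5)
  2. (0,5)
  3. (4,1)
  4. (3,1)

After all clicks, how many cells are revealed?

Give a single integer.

Click 1 (5,5) count=1: revealed 1 new [(5,5)] -> total=1
Click 2 (0,5) count=0: revealed 10 new [(0,4) (0,5) (1,4) (1,5) (2,4) (2,5) (3,4) (3,5) (4,4) (4,5)] -> total=11
Click 3 (4,1) count=0: revealed 11 new [(2,0) (2,1) (3,0) (3,1) (3,2) (4,0) (4,1) (4,2) (5,0) (5,1) (5,2)] -> total=22
Click 4 (3,1) count=1: revealed 0 new [(none)] -> total=22

Answer: 22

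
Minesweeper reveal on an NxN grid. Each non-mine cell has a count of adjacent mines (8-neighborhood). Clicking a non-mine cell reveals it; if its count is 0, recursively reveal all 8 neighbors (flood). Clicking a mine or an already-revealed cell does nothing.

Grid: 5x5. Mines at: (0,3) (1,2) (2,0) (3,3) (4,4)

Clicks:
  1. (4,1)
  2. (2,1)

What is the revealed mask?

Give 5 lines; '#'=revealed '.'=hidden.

Answer: .....
.....
.#...
###..
###..

Derivation:
Click 1 (4,1) count=0: revealed 6 new [(3,0) (3,1) (3,2) (4,0) (4,1) (4,2)] -> total=6
Click 2 (2,1) count=2: revealed 1 new [(2,1)] -> total=7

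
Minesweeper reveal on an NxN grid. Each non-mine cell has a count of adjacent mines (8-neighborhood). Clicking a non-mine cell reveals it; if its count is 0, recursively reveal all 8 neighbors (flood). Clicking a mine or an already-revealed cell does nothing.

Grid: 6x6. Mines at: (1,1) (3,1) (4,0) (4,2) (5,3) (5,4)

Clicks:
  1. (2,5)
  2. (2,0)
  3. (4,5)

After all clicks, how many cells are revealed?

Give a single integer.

Answer: 20

Derivation:
Click 1 (2,5) count=0: revealed 19 new [(0,2) (0,3) (0,4) (0,5) (1,2) (1,3) (1,4) (1,5) (2,2) (2,3) (2,4) (2,5) (3,2) (3,3) (3,4) (3,5) (4,3) (4,4) (4,5)] -> total=19
Click 2 (2,0) count=2: revealed 1 new [(2,0)] -> total=20
Click 3 (4,5) count=1: revealed 0 new [(none)] -> total=20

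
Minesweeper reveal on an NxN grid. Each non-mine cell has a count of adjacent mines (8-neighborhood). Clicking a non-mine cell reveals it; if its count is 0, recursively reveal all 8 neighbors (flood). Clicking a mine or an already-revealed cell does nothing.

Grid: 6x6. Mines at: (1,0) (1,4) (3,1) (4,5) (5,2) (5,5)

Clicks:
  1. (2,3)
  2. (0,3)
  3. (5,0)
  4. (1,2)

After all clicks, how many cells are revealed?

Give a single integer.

Click 1 (2,3) count=1: revealed 1 new [(2,3)] -> total=1
Click 2 (0,3) count=1: revealed 1 new [(0,3)] -> total=2
Click 3 (5,0) count=0: revealed 4 new [(4,0) (4,1) (5,0) (5,1)] -> total=6
Click 4 (1,2) count=0: revealed 7 new [(0,1) (0,2) (1,1) (1,2) (1,3) (2,1) (2,2)] -> total=13

Answer: 13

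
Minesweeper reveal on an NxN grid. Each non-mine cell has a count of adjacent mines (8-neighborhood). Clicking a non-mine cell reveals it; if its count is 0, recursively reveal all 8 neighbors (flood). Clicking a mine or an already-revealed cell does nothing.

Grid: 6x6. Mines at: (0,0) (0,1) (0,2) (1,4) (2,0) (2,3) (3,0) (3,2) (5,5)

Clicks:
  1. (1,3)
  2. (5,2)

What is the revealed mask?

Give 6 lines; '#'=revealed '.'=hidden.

Click 1 (1,3) count=3: revealed 1 new [(1,3)] -> total=1
Click 2 (5,2) count=0: revealed 10 new [(4,0) (4,1) (4,2) (4,3) (4,4) (5,0) (5,1) (5,2) (5,3) (5,4)] -> total=11

Answer: ......
...#..
......
......
#####.
#####.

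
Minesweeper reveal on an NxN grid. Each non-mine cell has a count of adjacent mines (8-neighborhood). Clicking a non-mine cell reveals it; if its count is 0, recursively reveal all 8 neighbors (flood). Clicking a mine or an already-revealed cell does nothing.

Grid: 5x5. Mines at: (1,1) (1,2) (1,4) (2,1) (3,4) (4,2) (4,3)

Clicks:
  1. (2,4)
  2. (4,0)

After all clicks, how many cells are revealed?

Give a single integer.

Click 1 (2,4) count=2: revealed 1 new [(2,4)] -> total=1
Click 2 (4,0) count=0: revealed 4 new [(3,0) (3,1) (4,0) (4,1)] -> total=5

Answer: 5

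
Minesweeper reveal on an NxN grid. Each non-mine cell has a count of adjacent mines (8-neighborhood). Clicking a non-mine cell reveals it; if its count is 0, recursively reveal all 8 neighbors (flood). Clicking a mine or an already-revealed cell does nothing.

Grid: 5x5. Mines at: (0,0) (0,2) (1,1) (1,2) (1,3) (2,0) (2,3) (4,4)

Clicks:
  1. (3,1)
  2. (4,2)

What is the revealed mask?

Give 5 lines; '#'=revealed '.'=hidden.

Answer: .....
.....
.....
####.
####.

Derivation:
Click 1 (3,1) count=1: revealed 1 new [(3,1)] -> total=1
Click 2 (4,2) count=0: revealed 7 new [(3,0) (3,2) (3,3) (4,0) (4,1) (4,2) (4,3)] -> total=8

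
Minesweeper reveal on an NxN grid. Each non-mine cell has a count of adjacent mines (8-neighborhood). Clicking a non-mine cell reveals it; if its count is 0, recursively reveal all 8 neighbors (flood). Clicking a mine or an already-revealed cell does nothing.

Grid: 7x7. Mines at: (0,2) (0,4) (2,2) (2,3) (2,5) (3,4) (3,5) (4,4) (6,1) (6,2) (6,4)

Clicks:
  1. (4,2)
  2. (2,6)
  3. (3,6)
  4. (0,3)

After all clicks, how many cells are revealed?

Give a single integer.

Click 1 (4,2) count=0: revealed 18 new [(0,0) (0,1) (1,0) (1,1) (2,0) (2,1) (3,0) (3,1) (3,2) (3,3) (4,0) (4,1) (4,2) (4,3) (5,0) (5,1) (5,2) (5,3)] -> total=18
Click 2 (2,6) count=2: revealed 1 new [(2,6)] -> total=19
Click 3 (3,6) count=2: revealed 1 new [(3,6)] -> total=20
Click 4 (0,3) count=2: revealed 1 new [(0,3)] -> total=21

Answer: 21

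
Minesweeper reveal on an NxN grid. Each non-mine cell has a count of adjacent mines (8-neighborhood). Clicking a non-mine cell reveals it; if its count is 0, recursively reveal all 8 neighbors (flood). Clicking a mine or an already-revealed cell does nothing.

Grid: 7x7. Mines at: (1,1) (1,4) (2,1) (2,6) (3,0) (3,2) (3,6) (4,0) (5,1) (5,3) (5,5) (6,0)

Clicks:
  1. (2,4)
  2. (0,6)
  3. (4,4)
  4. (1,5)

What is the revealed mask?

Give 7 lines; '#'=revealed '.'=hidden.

Click 1 (2,4) count=1: revealed 1 new [(2,4)] -> total=1
Click 2 (0,6) count=0: revealed 4 new [(0,5) (0,6) (1,5) (1,6)] -> total=5
Click 3 (4,4) count=2: revealed 1 new [(4,4)] -> total=6
Click 4 (1,5) count=2: revealed 0 new [(none)] -> total=6

Answer: .....##
.....##
....#..
.......
....#..
.......
.......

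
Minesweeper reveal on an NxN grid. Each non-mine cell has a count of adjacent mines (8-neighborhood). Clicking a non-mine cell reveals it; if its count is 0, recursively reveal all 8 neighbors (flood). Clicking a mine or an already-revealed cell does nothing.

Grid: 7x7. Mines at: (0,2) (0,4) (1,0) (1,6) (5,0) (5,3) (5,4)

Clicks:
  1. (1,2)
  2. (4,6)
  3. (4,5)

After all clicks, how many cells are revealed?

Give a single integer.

Click 1 (1,2) count=1: revealed 1 new [(1,2)] -> total=1
Click 2 (4,6) count=0: revealed 29 new [(1,1) (1,3) (1,4) (1,5) (2,0) (2,1) (2,2) (2,3) (2,4) (2,5) (2,6) (3,0) (3,1) (3,2) (3,3) (3,4) (3,5) (3,6) (4,0) (4,1) (4,2) (4,3) (4,4) (4,5) (4,6) (5,5) (5,6) (6,5) (6,6)] -> total=30
Click 3 (4,5) count=1: revealed 0 new [(none)] -> total=30

Answer: 30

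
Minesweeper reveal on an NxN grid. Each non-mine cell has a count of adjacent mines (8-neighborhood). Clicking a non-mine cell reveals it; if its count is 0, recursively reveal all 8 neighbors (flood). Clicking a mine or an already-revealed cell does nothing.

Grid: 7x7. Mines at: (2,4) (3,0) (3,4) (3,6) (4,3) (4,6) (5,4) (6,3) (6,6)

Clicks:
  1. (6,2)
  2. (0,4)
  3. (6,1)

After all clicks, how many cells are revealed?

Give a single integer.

Click 1 (6,2) count=1: revealed 1 new [(6,2)] -> total=1
Click 2 (0,4) count=0: revealed 23 new [(0,0) (0,1) (0,2) (0,3) (0,4) (0,5) (0,6) (1,0) (1,1) (1,2) (1,3) (1,4) (1,5) (1,6) (2,0) (2,1) (2,2) (2,3) (2,5) (2,6) (3,1) (3,2) (3,3)] -> total=24
Click 3 (6,1) count=0: revealed 8 new [(4,0) (4,1) (4,2) (5,0) (5,1) (5,2) (6,0) (6,1)] -> total=32

Answer: 32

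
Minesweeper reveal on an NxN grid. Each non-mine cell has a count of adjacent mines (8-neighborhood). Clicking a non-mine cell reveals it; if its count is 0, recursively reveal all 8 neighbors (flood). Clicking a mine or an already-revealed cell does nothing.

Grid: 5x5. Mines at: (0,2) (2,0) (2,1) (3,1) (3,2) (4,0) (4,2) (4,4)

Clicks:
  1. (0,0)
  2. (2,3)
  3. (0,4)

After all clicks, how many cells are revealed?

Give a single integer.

Click 1 (0,0) count=0: revealed 4 new [(0,0) (0,1) (1,0) (1,1)] -> total=4
Click 2 (2,3) count=1: revealed 1 new [(2,3)] -> total=5
Click 3 (0,4) count=0: revealed 7 new [(0,3) (0,4) (1,3) (1,4) (2,4) (3,3) (3,4)] -> total=12

Answer: 12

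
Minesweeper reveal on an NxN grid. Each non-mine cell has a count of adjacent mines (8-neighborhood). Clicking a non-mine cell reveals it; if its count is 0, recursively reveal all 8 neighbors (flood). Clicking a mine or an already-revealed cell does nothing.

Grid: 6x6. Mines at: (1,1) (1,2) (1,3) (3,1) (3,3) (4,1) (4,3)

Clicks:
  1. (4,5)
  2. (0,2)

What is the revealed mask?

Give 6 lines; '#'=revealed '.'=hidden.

Click 1 (4,5) count=0: revealed 12 new [(0,4) (0,5) (1,4) (1,5) (2,4) (2,5) (3,4) (3,5) (4,4) (4,5) (5,4) (5,5)] -> total=12
Click 2 (0,2) count=3: revealed 1 new [(0,2)] -> total=13

Answer: ..#.##
....##
....##
....##
....##
....##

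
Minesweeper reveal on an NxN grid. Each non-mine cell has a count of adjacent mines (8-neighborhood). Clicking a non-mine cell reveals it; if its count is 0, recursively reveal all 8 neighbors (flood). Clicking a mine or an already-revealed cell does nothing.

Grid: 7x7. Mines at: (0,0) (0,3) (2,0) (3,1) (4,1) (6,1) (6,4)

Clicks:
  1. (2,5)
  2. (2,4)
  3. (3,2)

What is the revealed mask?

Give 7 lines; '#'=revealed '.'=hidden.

Answer: ....###
..#####
..#####
..#####
..#####
..#####
.....##

Derivation:
Click 1 (2,5) count=0: revealed 30 new [(0,4) (0,5) (0,6) (1,2) (1,3) (1,4) (1,5) (1,6) (2,2) (2,3) (2,4) (2,5) (2,6) (3,2) (3,3) (3,4) (3,5) (3,6) (4,2) (4,3) (4,4) (4,5) (4,6) (5,2) (5,3) (5,4) (5,5) (5,6) (6,5) (6,6)] -> total=30
Click 2 (2,4) count=0: revealed 0 new [(none)] -> total=30
Click 3 (3,2) count=2: revealed 0 new [(none)] -> total=30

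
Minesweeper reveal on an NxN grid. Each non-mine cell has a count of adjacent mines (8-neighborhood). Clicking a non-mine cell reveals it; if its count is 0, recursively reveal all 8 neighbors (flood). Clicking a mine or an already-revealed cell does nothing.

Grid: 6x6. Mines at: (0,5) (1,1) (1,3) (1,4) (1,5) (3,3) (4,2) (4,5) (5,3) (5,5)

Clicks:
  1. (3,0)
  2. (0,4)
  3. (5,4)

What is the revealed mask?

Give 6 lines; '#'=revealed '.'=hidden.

Answer: ....#.
......
##....
##....
##....
##..#.

Derivation:
Click 1 (3,0) count=0: revealed 8 new [(2,0) (2,1) (3,0) (3,1) (4,0) (4,1) (5,0) (5,1)] -> total=8
Click 2 (0,4) count=4: revealed 1 new [(0,4)] -> total=9
Click 3 (5,4) count=3: revealed 1 new [(5,4)] -> total=10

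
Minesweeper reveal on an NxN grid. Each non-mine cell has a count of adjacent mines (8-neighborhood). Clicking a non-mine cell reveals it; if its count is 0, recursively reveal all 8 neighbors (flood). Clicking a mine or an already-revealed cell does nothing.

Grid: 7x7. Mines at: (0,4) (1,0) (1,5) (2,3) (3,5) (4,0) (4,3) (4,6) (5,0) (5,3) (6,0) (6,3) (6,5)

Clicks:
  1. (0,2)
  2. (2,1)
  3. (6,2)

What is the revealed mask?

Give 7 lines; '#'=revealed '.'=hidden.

Click 1 (0,2) count=0: revealed 6 new [(0,1) (0,2) (0,3) (1,1) (1,2) (1,3)] -> total=6
Click 2 (2,1) count=1: revealed 1 new [(2,1)] -> total=7
Click 3 (6,2) count=2: revealed 1 new [(6,2)] -> total=8

Answer: .###...
.###...
.#.....
.......
.......
.......
..#....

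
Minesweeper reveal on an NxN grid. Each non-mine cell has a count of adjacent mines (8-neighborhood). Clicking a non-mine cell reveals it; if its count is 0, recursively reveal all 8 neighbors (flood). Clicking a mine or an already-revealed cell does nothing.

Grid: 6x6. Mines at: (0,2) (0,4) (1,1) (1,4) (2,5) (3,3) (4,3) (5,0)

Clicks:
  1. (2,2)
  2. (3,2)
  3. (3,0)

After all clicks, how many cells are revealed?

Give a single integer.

Answer: 9

Derivation:
Click 1 (2,2) count=2: revealed 1 new [(2,2)] -> total=1
Click 2 (3,2) count=2: revealed 1 new [(3,2)] -> total=2
Click 3 (3,0) count=0: revealed 7 new [(2,0) (2,1) (3,0) (3,1) (4,0) (4,1) (4,2)] -> total=9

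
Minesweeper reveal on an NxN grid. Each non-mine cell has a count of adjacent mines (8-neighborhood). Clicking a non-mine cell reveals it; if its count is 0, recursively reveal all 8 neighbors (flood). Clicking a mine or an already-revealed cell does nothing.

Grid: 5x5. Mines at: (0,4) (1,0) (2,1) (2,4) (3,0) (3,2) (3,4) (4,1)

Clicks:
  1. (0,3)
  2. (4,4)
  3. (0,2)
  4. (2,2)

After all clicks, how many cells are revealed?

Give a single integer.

Click 1 (0,3) count=1: revealed 1 new [(0,3)] -> total=1
Click 2 (4,4) count=1: revealed 1 new [(4,4)] -> total=2
Click 3 (0,2) count=0: revealed 5 new [(0,1) (0,2) (1,1) (1,2) (1,3)] -> total=7
Click 4 (2,2) count=2: revealed 1 new [(2,2)] -> total=8

Answer: 8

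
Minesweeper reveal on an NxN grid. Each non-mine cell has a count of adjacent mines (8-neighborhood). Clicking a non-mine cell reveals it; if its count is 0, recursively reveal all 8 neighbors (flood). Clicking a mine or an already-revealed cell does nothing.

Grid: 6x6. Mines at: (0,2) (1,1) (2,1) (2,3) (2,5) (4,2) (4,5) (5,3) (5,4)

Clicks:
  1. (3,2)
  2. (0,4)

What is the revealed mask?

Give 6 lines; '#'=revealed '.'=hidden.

Answer: ...###
...###
......
..#...
......
......

Derivation:
Click 1 (3,2) count=3: revealed 1 new [(3,2)] -> total=1
Click 2 (0,4) count=0: revealed 6 new [(0,3) (0,4) (0,5) (1,3) (1,4) (1,5)] -> total=7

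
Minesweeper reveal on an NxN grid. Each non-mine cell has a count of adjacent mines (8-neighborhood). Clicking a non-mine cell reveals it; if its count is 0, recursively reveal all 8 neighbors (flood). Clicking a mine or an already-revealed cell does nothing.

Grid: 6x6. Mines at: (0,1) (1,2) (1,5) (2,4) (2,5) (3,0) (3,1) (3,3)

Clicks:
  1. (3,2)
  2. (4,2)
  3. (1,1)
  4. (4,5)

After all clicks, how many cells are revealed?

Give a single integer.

Answer: 16

Derivation:
Click 1 (3,2) count=2: revealed 1 new [(3,2)] -> total=1
Click 2 (4,2) count=2: revealed 1 new [(4,2)] -> total=2
Click 3 (1,1) count=2: revealed 1 new [(1,1)] -> total=3
Click 4 (4,5) count=0: revealed 13 new [(3,4) (3,5) (4,0) (4,1) (4,3) (4,4) (4,5) (5,0) (5,1) (5,2) (5,3) (5,4) (5,5)] -> total=16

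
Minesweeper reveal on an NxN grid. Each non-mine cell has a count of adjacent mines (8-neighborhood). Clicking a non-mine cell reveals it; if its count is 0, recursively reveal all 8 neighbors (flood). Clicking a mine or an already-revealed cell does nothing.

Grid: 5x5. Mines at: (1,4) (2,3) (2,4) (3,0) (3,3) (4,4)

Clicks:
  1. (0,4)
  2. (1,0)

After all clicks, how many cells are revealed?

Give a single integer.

Click 1 (0,4) count=1: revealed 1 new [(0,4)] -> total=1
Click 2 (1,0) count=0: revealed 11 new [(0,0) (0,1) (0,2) (0,3) (1,0) (1,1) (1,2) (1,3) (2,0) (2,1) (2,2)] -> total=12

Answer: 12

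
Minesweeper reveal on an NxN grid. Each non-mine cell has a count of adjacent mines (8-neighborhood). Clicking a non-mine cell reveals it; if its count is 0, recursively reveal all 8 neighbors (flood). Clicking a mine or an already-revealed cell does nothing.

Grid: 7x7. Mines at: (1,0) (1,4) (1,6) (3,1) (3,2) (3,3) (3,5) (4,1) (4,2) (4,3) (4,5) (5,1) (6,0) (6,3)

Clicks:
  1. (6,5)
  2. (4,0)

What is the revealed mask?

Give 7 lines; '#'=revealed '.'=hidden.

Click 1 (6,5) count=0: revealed 6 new [(5,4) (5,5) (5,6) (6,4) (6,5) (6,6)] -> total=6
Click 2 (4,0) count=3: revealed 1 new [(4,0)] -> total=7

Answer: .......
.......
.......
.......
#......
....###
....###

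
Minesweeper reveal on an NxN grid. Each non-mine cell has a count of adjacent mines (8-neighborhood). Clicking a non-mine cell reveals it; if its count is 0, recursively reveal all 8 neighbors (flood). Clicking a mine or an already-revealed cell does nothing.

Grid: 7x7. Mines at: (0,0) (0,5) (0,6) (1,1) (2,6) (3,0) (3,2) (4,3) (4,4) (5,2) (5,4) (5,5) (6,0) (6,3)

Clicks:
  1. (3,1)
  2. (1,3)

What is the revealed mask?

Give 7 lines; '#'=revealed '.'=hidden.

Click 1 (3,1) count=2: revealed 1 new [(3,1)] -> total=1
Click 2 (1,3) count=0: revealed 14 new [(0,2) (0,3) (0,4) (1,2) (1,3) (1,4) (1,5) (2,2) (2,3) (2,4) (2,5) (3,3) (3,4) (3,5)] -> total=15

Answer: ..###..
..####.
..####.
.#.###.
.......
.......
.......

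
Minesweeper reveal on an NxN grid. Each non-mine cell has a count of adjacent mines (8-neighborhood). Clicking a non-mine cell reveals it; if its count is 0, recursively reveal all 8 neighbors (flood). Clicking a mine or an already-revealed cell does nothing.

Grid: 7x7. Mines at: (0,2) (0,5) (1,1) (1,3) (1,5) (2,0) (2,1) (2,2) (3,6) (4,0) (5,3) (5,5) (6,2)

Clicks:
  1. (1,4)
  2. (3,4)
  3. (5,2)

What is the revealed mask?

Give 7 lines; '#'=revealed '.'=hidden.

Answer: .......
....#..
...###.
...###.
...###.
..#....
.......

Derivation:
Click 1 (1,4) count=3: revealed 1 new [(1,4)] -> total=1
Click 2 (3,4) count=0: revealed 9 new [(2,3) (2,4) (2,5) (3,3) (3,4) (3,5) (4,3) (4,4) (4,5)] -> total=10
Click 3 (5,2) count=2: revealed 1 new [(5,2)] -> total=11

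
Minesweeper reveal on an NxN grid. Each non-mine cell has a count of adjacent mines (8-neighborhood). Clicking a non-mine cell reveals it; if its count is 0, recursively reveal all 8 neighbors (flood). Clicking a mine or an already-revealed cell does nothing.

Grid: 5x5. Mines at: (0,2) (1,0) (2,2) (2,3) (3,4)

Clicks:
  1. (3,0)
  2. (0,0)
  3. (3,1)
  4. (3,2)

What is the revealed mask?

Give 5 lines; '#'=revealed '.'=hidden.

Click 1 (3,0) count=0: revealed 10 new [(2,0) (2,1) (3,0) (3,1) (3,2) (3,3) (4,0) (4,1) (4,2) (4,3)] -> total=10
Click 2 (0,0) count=1: revealed 1 new [(0,0)] -> total=11
Click 3 (3,1) count=1: revealed 0 new [(none)] -> total=11
Click 4 (3,2) count=2: revealed 0 new [(none)] -> total=11

Answer: #....
.....
##...
####.
####.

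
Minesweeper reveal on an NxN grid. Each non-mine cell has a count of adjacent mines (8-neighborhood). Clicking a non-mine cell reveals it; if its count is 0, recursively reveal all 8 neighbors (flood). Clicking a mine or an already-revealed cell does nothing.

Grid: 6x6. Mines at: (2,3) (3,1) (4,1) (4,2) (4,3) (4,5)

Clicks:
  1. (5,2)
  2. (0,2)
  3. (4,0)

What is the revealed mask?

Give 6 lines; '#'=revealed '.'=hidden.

Answer: ######
######
###.##
....##
#.....
..#...

Derivation:
Click 1 (5,2) count=3: revealed 1 new [(5,2)] -> total=1
Click 2 (0,2) count=0: revealed 19 new [(0,0) (0,1) (0,2) (0,3) (0,4) (0,5) (1,0) (1,1) (1,2) (1,3) (1,4) (1,5) (2,0) (2,1) (2,2) (2,4) (2,5) (3,4) (3,5)] -> total=20
Click 3 (4,0) count=2: revealed 1 new [(4,0)] -> total=21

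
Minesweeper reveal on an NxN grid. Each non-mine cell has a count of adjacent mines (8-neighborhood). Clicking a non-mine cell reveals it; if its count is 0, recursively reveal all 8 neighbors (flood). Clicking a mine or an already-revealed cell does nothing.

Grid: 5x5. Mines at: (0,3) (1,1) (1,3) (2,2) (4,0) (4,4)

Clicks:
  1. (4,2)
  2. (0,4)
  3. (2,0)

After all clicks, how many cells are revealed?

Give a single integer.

Click 1 (4,2) count=0: revealed 6 new [(3,1) (3,2) (3,3) (4,1) (4,2) (4,3)] -> total=6
Click 2 (0,4) count=2: revealed 1 new [(0,4)] -> total=7
Click 3 (2,0) count=1: revealed 1 new [(2,0)] -> total=8

Answer: 8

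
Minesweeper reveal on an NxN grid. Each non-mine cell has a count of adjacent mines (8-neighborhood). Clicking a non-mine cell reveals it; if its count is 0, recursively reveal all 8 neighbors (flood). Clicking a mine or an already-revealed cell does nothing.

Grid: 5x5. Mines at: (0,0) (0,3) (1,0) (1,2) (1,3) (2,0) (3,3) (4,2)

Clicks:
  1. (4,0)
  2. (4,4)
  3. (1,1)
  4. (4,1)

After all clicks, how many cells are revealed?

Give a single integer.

Answer: 6

Derivation:
Click 1 (4,0) count=0: revealed 4 new [(3,0) (3,1) (4,0) (4,1)] -> total=4
Click 2 (4,4) count=1: revealed 1 new [(4,4)] -> total=5
Click 3 (1,1) count=4: revealed 1 new [(1,1)] -> total=6
Click 4 (4,1) count=1: revealed 0 new [(none)] -> total=6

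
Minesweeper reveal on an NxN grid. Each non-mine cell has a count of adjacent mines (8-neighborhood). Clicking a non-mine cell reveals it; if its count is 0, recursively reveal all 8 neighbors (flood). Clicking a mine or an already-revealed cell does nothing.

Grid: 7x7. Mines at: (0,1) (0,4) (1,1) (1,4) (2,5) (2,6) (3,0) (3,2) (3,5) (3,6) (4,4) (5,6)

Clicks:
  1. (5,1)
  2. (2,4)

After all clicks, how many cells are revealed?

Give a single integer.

Click 1 (5,1) count=0: revealed 16 new [(4,0) (4,1) (4,2) (4,3) (5,0) (5,1) (5,2) (5,3) (5,4) (5,5) (6,0) (6,1) (6,2) (6,3) (6,4) (6,5)] -> total=16
Click 2 (2,4) count=3: revealed 1 new [(2,4)] -> total=17

Answer: 17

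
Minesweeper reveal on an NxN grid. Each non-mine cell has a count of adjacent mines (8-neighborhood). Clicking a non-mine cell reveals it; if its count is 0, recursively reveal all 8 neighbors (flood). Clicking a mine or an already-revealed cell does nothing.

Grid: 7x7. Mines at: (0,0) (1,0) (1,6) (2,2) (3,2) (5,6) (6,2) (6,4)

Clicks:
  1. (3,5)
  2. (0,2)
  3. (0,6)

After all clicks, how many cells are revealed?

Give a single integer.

Answer: 26

Derivation:
Click 1 (3,5) count=0: revealed 25 new [(0,1) (0,2) (0,3) (0,4) (0,5) (1,1) (1,2) (1,3) (1,4) (1,5) (2,3) (2,4) (2,5) (2,6) (3,3) (3,4) (3,5) (3,6) (4,3) (4,4) (4,5) (4,6) (5,3) (5,4) (5,5)] -> total=25
Click 2 (0,2) count=0: revealed 0 new [(none)] -> total=25
Click 3 (0,6) count=1: revealed 1 new [(0,6)] -> total=26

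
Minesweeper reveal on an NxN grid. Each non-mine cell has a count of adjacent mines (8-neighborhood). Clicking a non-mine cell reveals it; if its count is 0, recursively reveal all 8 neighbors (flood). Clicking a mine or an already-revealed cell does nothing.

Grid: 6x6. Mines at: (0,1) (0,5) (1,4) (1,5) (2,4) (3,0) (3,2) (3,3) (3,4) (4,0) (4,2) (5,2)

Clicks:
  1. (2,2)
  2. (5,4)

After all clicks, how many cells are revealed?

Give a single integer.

Click 1 (2,2) count=2: revealed 1 new [(2,2)] -> total=1
Click 2 (5,4) count=0: revealed 6 new [(4,3) (4,4) (4,5) (5,3) (5,4) (5,5)] -> total=7

Answer: 7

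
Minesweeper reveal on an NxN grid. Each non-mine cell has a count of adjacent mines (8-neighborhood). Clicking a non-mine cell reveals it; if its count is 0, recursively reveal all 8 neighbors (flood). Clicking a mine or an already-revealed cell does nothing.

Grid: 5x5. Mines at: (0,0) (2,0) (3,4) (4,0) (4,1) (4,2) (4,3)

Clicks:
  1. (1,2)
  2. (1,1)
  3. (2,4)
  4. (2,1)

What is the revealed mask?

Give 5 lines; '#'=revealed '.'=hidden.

Answer: .####
.####
.####
.###.
.....

Derivation:
Click 1 (1,2) count=0: revealed 15 new [(0,1) (0,2) (0,3) (0,4) (1,1) (1,2) (1,3) (1,4) (2,1) (2,2) (2,3) (2,4) (3,1) (3,2) (3,3)] -> total=15
Click 2 (1,1) count=2: revealed 0 new [(none)] -> total=15
Click 3 (2,4) count=1: revealed 0 new [(none)] -> total=15
Click 4 (2,1) count=1: revealed 0 new [(none)] -> total=15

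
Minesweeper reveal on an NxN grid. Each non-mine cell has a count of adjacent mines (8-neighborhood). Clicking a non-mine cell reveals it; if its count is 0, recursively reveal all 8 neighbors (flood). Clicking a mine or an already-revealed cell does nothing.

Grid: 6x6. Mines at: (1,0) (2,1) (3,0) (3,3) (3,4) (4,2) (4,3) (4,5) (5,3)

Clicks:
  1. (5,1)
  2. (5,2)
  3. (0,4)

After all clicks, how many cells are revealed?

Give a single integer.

Answer: 16

Derivation:
Click 1 (5,1) count=1: revealed 1 new [(5,1)] -> total=1
Click 2 (5,2) count=3: revealed 1 new [(5,2)] -> total=2
Click 3 (0,4) count=0: revealed 14 new [(0,1) (0,2) (0,3) (0,4) (0,5) (1,1) (1,2) (1,3) (1,4) (1,5) (2,2) (2,3) (2,4) (2,5)] -> total=16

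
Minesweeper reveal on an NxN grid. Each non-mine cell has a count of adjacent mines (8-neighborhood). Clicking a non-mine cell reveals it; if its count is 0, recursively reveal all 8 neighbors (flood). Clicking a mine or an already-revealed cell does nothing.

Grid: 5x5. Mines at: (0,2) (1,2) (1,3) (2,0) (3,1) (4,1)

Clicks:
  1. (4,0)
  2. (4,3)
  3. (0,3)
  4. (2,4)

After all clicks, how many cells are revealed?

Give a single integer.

Answer: 11

Derivation:
Click 1 (4,0) count=2: revealed 1 new [(4,0)] -> total=1
Click 2 (4,3) count=0: revealed 9 new [(2,2) (2,3) (2,4) (3,2) (3,3) (3,4) (4,2) (4,3) (4,4)] -> total=10
Click 3 (0,3) count=3: revealed 1 new [(0,3)] -> total=11
Click 4 (2,4) count=1: revealed 0 new [(none)] -> total=11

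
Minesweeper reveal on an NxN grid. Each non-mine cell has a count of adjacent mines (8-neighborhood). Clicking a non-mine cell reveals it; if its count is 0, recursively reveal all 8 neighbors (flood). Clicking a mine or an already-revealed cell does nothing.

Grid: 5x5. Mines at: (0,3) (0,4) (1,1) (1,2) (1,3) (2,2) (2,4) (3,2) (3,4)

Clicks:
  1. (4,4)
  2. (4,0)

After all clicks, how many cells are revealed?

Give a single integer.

Answer: 7

Derivation:
Click 1 (4,4) count=1: revealed 1 new [(4,4)] -> total=1
Click 2 (4,0) count=0: revealed 6 new [(2,0) (2,1) (3,0) (3,1) (4,0) (4,1)] -> total=7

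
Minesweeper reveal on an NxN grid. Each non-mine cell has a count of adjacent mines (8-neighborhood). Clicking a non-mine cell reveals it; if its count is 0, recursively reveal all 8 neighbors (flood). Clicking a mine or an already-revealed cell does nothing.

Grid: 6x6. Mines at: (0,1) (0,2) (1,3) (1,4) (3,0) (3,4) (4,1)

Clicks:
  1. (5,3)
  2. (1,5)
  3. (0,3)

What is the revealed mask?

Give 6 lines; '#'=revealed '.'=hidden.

Answer: ...#..
.....#
......
......
..####
..####

Derivation:
Click 1 (5,3) count=0: revealed 8 new [(4,2) (4,3) (4,4) (4,5) (5,2) (5,3) (5,4) (5,5)] -> total=8
Click 2 (1,5) count=1: revealed 1 new [(1,5)] -> total=9
Click 3 (0,3) count=3: revealed 1 new [(0,3)] -> total=10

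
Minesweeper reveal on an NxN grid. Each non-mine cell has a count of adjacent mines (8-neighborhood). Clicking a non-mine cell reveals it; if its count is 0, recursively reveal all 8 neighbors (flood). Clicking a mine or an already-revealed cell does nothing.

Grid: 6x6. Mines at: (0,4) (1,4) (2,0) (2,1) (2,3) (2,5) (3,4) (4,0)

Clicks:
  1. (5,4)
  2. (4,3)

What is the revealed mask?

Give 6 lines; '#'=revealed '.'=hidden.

Click 1 (5,4) count=0: revealed 13 new [(3,1) (3,2) (3,3) (4,1) (4,2) (4,3) (4,4) (4,5) (5,1) (5,2) (5,3) (5,4) (5,5)] -> total=13
Click 2 (4,3) count=1: revealed 0 new [(none)] -> total=13

Answer: ......
......
......
.###..
.#####
.#####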